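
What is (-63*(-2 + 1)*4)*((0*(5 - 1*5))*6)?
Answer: 0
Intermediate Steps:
(-63*(-2 + 1)*4)*((0*(5 - 1*5))*6) = (-(-63)*4)*((0*(5 - 5))*6) = (-63*(-4))*((0*0)*6) = 252*(0*6) = 252*0 = 0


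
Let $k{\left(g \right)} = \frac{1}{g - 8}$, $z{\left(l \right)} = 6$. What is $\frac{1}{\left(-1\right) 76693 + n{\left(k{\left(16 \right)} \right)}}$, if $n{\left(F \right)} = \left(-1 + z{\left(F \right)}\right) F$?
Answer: $- \frac{8}{613539} \approx -1.3039 \cdot 10^{-5}$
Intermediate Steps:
$k{\left(g \right)} = \frac{1}{-8 + g}$
$n{\left(F \right)} = 5 F$ ($n{\left(F \right)} = \left(-1 + 6\right) F = 5 F$)
$\frac{1}{\left(-1\right) 76693 + n{\left(k{\left(16 \right)} \right)}} = \frac{1}{\left(-1\right) 76693 + \frac{5}{-8 + 16}} = \frac{1}{-76693 + \frac{5}{8}} = \frac{1}{- \frac{613539}{8}} = - \frac{8}{613539}$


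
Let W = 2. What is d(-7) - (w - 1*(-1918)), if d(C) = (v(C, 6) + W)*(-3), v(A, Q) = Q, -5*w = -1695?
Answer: -2281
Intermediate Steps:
w = 339 (w = -⅕*(-1695) = 339)
d(C) = -24 (d(C) = (6 + 2)*(-3) = 8*(-3) = -24)
d(-7) - (w - 1*(-1918)) = -24 - (339 - 1*(-1918)) = -24 - (339 + 1918) = -24 - 1*2257 = -24 - 2257 = -2281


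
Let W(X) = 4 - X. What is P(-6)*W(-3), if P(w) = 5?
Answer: 35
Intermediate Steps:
P(-6)*W(-3) = 5*(4 - 1*(-3)) = 5*(4 + 3) = 5*7 = 35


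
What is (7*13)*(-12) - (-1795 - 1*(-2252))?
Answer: -1549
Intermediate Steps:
(7*13)*(-12) - (-1795 - 1*(-2252)) = 91*(-12) - (-1795 + 2252) = -1092 - 1*457 = -1092 - 457 = -1549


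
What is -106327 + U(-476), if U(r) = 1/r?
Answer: -50611653/476 ≈ -1.0633e+5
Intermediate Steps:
-106327 + U(-476) = -106327 + 1/(-476) = -106327 - 1/476 = -50611653/476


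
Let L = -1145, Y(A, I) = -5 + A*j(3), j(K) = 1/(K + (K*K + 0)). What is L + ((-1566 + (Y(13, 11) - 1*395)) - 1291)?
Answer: -52811/12 ≈ -4400.9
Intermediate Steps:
j(K) = 1/(K + K²) (j(K) = 1/(K + (K² + 0)) = 1/(K + K²))
Y(A, I) = -5 + A/12 (Y(A, I) = -5 + A*(1/(3*(1 + 3))) = -5 + A*((⅓)/4) = -5 + A*((⅓)*(¼)) = -5 + A*(1/12) = -5 + A/12)
L + ((-1566 + (Y(13, 11) - 1*395)) - 1291) = -1145 + ((-1566 + ((-5 + (1/12)*13) - 1*395)) - 1291) = -1145 + ((-1566 + ((-5 + 13/12) - 395)) - 1291) = -1145 + ((-1566 + (-47/12 - 395)) - 1291) = -1145 + ((-1566 - 4787/12) - 1291) = -1145 + (-23579/12 - 1291) = -1145 - 39071/12 = -52811/12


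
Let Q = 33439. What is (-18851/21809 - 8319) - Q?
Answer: -910719073/21809 ≈ -41759.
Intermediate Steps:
(-18851/21809 - 8319) - Q = (-18851/21809 - 8319) - 1*33439 = (-18851*1/21809 - 8319) - 33439 = (-18851/21809 - 8319) - 33439 = -181447922/21809 - 33439 = -910719073/21809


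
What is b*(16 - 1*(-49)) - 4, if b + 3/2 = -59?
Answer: -7873/2 ≈ -3936.5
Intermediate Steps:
b = -121/2 (b = -3/2 - 59 = -121/2 ≈ -60.500)
b*(16 - 1*(-49)) - 4 = -121*(16 - 1*(-49))/2 - 4 = -121*(16 + 49)/2 - 4 = -121/2*65 - 4 = -7865/2 - 4 = -7873/2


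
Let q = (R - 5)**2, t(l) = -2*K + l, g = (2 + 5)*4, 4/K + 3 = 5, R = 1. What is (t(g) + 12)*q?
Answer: 576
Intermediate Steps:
K = 2 (K = 4/(-3 + 5) = 4/2 = 4*(1/2) = 2)
g = 28 (g = 7*4 = 28)
t(l) = -4 + l (t(l) = -2*2 + l = -4 + l)
q = 16 (q = (1 - 5)**2 = (-4)**2 = 16)
(t(g) + 12)*q = ((-4 + 28) + 12)*16 = (24 + 12)*16 = 36*16 = 576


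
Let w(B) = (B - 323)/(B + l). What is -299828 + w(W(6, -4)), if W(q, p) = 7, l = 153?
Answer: -11993199/40 ≈ -2.9983e+5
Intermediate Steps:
w(B) = (-323 + B)/(153 + B) (w(B) = (B - 323)/(B + 153) = (-323 + B)/(153 + B))
-299828 + w(W(6, -4)) = -299828 + (-323 + 7)/(153 + 7) = -299828 - 316/160 = -299828 + (1/160)*(-316) = -299828 - 79/40 = -11993199/40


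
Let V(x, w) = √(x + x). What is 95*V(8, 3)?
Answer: 380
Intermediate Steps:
V(x, w) = √2*√x (V(x, w) = √(2*x) = √2*√x)
95*V(8, 3) = 95*(√2*√8) = 95*(√2*(2*√2)) = 95*4 = 380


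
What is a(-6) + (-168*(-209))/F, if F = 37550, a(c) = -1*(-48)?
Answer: 918756/18775 ≈ 48.935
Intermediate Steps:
a(c) = 48
a(-6) + (-168*(-209))/F = 48 - 168*(-209)/37550 = 48 + 35112*(1/37550) = 48 + 17556/18775 = 918756/18775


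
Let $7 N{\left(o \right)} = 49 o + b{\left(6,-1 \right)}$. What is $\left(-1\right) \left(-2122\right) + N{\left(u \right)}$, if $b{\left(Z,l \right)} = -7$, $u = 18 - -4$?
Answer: $2275$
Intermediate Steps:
$u = 22$ ($u = 18 + 4 = 22$)
$N{\left(o \right)} = -1 + 7 o$ ($N{\left(o \right)} = \frac{49 o - 7}{7} = \frac{-7 + 49 o}{7} = -1 + 7 o$)
$\left(-1\right) \left(-2122\right) + N{\left(u \right)} = \left(-1\right) \left(-2122\right) + \left(-1 + 7 \cdot 22\right) = 2122 + \left(-1 + 154\right) = 2122 + 153 = 2275$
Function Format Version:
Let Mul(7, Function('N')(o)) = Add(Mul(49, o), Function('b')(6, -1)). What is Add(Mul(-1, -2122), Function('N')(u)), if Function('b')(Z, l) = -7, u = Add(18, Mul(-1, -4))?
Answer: 2275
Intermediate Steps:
u = 22 (u = Add(18, 4) = 22)
Function('N')(o) = Add(-1, Mul(7, o)) (Function('N')(o) = Mul(Rational(1, 7), Add(Mul(49, o), -7)) = Mul(Rational(1, 7), Add(-7, Mul(49, o))) = Add(-1, Mul(7, o)))
Add(Mul(-1, -2122), Function('N')(u)) = Add(Mul(-1, -2122), Add(-1, Mul(7, 22))) = Add(2122, Add(-1, 154)) = Add(2122, 153) = 2275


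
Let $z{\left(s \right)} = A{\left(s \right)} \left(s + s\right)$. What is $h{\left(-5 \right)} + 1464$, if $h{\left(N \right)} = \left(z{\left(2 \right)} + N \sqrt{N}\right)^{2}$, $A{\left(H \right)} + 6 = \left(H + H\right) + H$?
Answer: $1339$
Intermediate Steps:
$A{\left(H \right)} = -6 + 3 H$ ($A{\left(H \right)} = -6 + \left(\left(H + H\right) + H\right) = -6 + \left(2 H + H\right) = -6 + 3 H$)
$z{\left(s \right)} = 2 s \left(-6 + 3 s\right)$ ($z{\left(s \right)} = \left(-6 + 3 s\right) \left(s + s\right) = \left(-6 + 3 s\right) 2 s = 2 s \left(-6 + 3 s\right)$)
$h{\left(N \right)} = N^{3}$ ($h{\left(N \right)} = \left(6 \cdot 2 \left(-2 + 2\right) + N \sqrt{N}\right)^{2} = \left(6 \cdot 2 \cdot 0 + N^{\frac{3}{2}}\right)^{2} = \left(0 + N^{\frac{3}{2}}\right)^{2} = \left(N^{\frac{3}{2}}\right)^{2} = N^{3}$)
$h{\left(-5 \right)} + 1464 = \left(-5\right)^{3} + 1464 = -125 + 1464 = 1339$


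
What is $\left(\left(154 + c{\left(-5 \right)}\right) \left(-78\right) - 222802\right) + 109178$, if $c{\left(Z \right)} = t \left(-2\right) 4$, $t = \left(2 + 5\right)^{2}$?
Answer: $-95060$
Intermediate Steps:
$t = 49$ ($t = 7^{2} = 49$)
$c{\left(Z \right)} = -392$ ($c{\left(Z \right)} = 49 \left(-2\right) 4 = \left(-98\right) 4 = -392$)
$\left(\left(154 + c{\left(-5 \right)}\right) \left(-78\right) - 222802\right) + 109178 = \left(\left(154 - 392\right) \left(-78\right) - 222802\right) + 109178 = \left(\left(-238\right) \left(-78\right) - 222802\right) + 109178 = \left(18564 - 222802\right) + 109178 = -204238 + 109178 = -95060$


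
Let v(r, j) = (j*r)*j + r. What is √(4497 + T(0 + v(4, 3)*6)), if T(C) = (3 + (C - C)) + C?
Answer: 2*√1185 ≈ 68.848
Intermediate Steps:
v(r, j) = r + r*j² (v(r, j) = r*j² + r = r + r*j²)
T(C) = 3 + C (T(C) = (3 + 0) + C = 3 + C)
√(4497 + T(0 + v(4, 3)*6)) = √(4497 + (3 + (0 + (4*(1 + 3²))*6))) = √(4497 + (3 + (0 + (4*(1 + 9))*6))) = √(4497 + (3 + (0 + (4*10)*6))) = √(4497 + (3 + (0 + 40*6))) = √(4497 + (3 + (0 + 240))) = √(4497 + (3 + 240)) = √(4497 + 243) = √4740 = 2*√1185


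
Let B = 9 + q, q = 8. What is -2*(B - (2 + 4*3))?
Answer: -6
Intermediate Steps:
B = 17 (B = 9 + 8 = 17)
-2*(B - (2 + 4*3)) = -2*(17 - (2 + 4*3)) = -2*(17 - (2 + 12)) = -2*(17 - 1*14) = -2*(17 - 14) = -2*3 = -6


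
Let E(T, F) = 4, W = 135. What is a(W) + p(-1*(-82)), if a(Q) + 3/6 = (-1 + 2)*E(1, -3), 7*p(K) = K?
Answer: 213/14 ≈ 15.214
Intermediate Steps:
p(K) = K/7
a(Q) = 7/2 (a(Q) = -½ + (-1 + 2)*4 = -½ + 1*4 = -½ + 4 = 7/2)
a(W) + p(-1*(-82)) = 7/2 + (-1*(-82))/7 = 7/2 + (⅐)*82 = 7/2 + 82/7 = 213/14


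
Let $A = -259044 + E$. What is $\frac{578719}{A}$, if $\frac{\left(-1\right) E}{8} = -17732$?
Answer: $- \frac{578719}{117188} \approx -4.9384$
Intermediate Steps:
$E = 141856$ ($E = \left(-8\right) \left(-17732\right) = 141856$)
$A = -117188$ ($A = -259044 + 141856 = -117188$)
$\frac{578719}{A} = \frac{578719}{-117188} = 578719 \left(- \frac{1}{117188}\right) = - \frac{578719}{117188}$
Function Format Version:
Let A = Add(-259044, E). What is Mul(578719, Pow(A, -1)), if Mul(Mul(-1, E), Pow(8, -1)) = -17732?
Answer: Rational(-578719, 117188) ≈ -4.9384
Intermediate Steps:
E = 141856 (E = Mul(-8, -17732) = 141856)
A = -117188 (A = Add(-259044, 141856) = -117188)
Mul(578719, Pow(A, -1)) = Mul(578719, Pow(-117188, -1)) = Mul(578719, Rational(-1, 117188)) = Rational(-578719, 117188)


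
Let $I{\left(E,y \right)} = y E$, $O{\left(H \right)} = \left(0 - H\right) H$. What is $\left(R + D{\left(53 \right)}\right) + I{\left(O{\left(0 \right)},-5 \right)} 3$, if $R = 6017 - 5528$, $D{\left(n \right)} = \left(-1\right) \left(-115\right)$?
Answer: $604$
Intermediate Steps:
$O{\left(H \right)} = - H^{2}$ ($O{\left(H \right)} = - H H = - H^{2}$)
$I{\left(E,y \right)} = E y$
$D{\left(n \right)} = 115$
$R = 489$
$\left(R + D{\left(53 \right)}\right) + I{\left(O{\left(0 \right)},-5 \right)} 3 = \left(489 + 115\right) + - 0^{2} \left(-5\right) 3 = 604 + \left(-1\right) 0 \left(-5\right) 3 = 604 + 0 \left(-5\right) 3 = 604 + 0 \cdot 3 = 604 + 0 = 604$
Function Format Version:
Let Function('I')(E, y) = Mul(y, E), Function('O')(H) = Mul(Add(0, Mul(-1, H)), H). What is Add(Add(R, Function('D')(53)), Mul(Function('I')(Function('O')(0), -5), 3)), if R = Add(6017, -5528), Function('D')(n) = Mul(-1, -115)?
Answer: 604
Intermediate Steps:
Function('O')(H) = Mul(-1, Pow(H, 2)) (Function('O')(H) = Mul(Mul(-1, H), H) = Mul(-1, Pow(H, 2)))
Function('I')(E, y) = Mul(E, y)
Function('D')(n) = 115
R = 489
Add(Add(R, Function('D')(53)), Mul(Function('I')(Function('O')(0), -5), 3)) = Add(Add(489, 115), Mul(Mul(Mul(-1, Pow(0, 2)), -5), 3)) = Add(604, Mul(Mul(Mul(-1, 0), -5), 3)) = Add(604, Mul(Mul(0, -5), 3)) = Add(604, Mul(0, 3)) = Add(604, 0) = 604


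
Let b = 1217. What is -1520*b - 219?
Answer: -1850059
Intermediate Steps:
-1520*b - 219 = -1520*1217 - 219 = -1849840 - 219 = -1850059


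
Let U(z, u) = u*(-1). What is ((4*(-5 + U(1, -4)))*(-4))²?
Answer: 256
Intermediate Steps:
U(z, u) = -u
((4*(-5 + U(1, -4)))*(-4))² = ((4*(-5 - 1*(-4)))*(-4))² = ((4*(-5 + 4))*(-4))² = ((4*(-1))*(-4))² = (-4*(-4))² = 16² = 256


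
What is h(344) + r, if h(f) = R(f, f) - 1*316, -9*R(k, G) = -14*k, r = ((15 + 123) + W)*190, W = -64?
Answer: 128512/9 ≈ 14279.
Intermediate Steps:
r = 14060 (r = ((15 + 123) - 64)*190 = (138 - 64)*190 = 74*190 = 14060)
R(k, G) = 14*k/9 (R(k, G) = -(-14)*k/9 = 14*k/9)
h(f) = -316 + 14*f/9 (h(f) = 14*f/9 - 1*316 = 14*f/9 - 316 = -316 + 14*f/9)
h(344) + r = (-316 + (14/9)*344) + 14060 = (-316 + 4816/9) + 14060 = 1972/9 + 14060 = 128512/9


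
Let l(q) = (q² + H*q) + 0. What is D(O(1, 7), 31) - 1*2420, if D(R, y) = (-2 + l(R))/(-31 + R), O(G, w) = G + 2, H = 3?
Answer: -16944/7 ≈ -2420.6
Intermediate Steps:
l(q) = q² + 3*q (l(q) = (q² + 3*q) + 0 = q² + 3*q)
O(G, w) = 2 + G
D(R, y) = (-2 + R*(3 + R))/(-31 + R)
D(O(1, 7), 31) - 1*2420 = (-2 + (2 + 1)*(3 + (2 + 1)))/(-31 + (2 + 1)) - 1*2420 = (-2 + 3*(3 + 3))/(-31 + 3) - 2420 = (-2 + 3*6)/(-28) - 2420 = -(-2 + 18)/28 - 2420 = -1/28*16 - 2420 = -4/7 - 2420 = -16944/7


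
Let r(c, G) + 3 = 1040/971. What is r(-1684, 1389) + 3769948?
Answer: 3660617635/971 ≈ 3.7699e+6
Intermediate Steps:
r(c, G) = -1873/971 (r(c, G) = -3 + 1040/971 = -1873/971)
r(-1684, 1389) + 3769948 = -1873/971 + 3769948 = 3660617635/971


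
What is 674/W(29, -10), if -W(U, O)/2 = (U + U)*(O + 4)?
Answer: 337/348 ≈ 0.96839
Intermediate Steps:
W(U, O) = -4*U*(4 + O) (W(U, O) = -2*(U + U)*(O + 4) = -2*2*U*(4 + O) = -4*U*(4 + O))
674/W(29, -10) = 674/((-4*29*(4 - 10))) = 674/((-4*29*(-6))) = 674/696 = 674*(1/696) = 337/348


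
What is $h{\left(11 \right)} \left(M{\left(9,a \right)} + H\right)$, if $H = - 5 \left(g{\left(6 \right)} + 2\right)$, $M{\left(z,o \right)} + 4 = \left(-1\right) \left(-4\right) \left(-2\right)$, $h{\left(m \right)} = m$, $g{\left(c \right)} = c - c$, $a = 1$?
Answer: $-242$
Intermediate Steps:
$g{\left(c \right)} = 0$
$M{\left(z,o \right)} = -12$ ($M{\left(z,o \right)} = -4 + \left(-1\right) \left(-4\right) \left(-2\right) = -4 + 4 \left(-2\right) = -4 - 8 = -12$)
$H = -10$ ($H = - 5 \left(0 + 2\right) = \left(-5\right) 2 = -10$)
$h{\left(11 \right)} \left(M{\left(9,a \right)} + H\right) = 11 \left(-12 - 10\right) = 11 \left(-22\right) = -242$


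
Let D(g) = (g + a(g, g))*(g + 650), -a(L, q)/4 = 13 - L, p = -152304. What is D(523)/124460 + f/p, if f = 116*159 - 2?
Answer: 56948912747/2369469480 ≈ 24.034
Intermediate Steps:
a(L, q) = -52 + 4*L (a(L, q) = -4*(13 - L) = -52 + 4*L)
f = 18442 (f = 18444 - 2 = 18442)
D(g) = (-52 + 5*g)*(650 + g) (D(g) = (g + (-52 + 4*g))*(g + 650) = (-52 + 5*g)*(650 + g))
D(523)/124460 + f/p = (-33800 + 5*523² + 3198*523)/124460 + 18442/(-152304) = (-33800 + 5*273529 + 1672554)*(1/124460) + 18442*(-1/152304) = (-33800 + 1367645 + 1672554)*(1/124460) - 9221/76152 = 3006399*(1/124460) - 9221/76152 = 3006399/124460 - 9221/76152 = 56948912747/2369469480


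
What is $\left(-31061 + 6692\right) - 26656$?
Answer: $-51025$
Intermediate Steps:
$\left(-31061 + 6692\right) - 26656 = -24369 - 26656 = -51025$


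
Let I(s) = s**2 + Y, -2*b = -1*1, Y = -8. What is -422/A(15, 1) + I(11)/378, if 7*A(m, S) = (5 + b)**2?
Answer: -4452775/45738 ≈ -97.354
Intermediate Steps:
b = 1/2 (b = -(-1)/2 = -1/2*(-1) = 1/2 ≈ 0.50000)
A(m, S) = 121/28 (A(m, S) = (5 + 1/2)**2/7 = (11/2)**2/7 = (1/7)*(121/4) = 121/28)
I(s) = -8 + s**2 (I(s) = s**2 - 8 = -8 + s**2)
-422/A(15, 1) + I(11)/378 = -422/121/28 + (-8 + 11**2)/378 = -422*28/121 + (-8 + 121)*(1/378) = -11816/121 + 113*(1/378) = -11816/121 + 113/378 = -4452775/45738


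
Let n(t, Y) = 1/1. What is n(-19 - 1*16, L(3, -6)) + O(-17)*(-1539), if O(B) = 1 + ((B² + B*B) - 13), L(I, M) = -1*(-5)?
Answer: -871073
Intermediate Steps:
L(I, M) = 5
O(B) = -12 + 2*B² (O(B) = 1 + ((B² + B²) - 13) = 1 + (2*B² - 13) = 1 + (-13 + 2*B²) = -12 + 2*B²)
n(t, Y) = 1
n(-19 - 1*16, L(3, -6)) + O(-17)*(-1539) = 1 + (-12 + 2*(-17)²)*(-1539) = 1 + (-12 + 2*289)*(-1539) = 1 + (-12 + 578)*(-1539) = 1 + 566*(-1539) = 1 - 871074 = -871073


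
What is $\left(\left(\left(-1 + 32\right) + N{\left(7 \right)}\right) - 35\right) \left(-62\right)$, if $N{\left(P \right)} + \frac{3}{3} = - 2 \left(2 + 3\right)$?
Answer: $930$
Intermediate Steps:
$N{\left(P \right)} = -11$ ($N{\left(P \right)} = -1 - 2 \left(2 + 3\right) = -1 - 10 = -11$)
$\left(\left(\left(-1 + 32\right) + N{\left(7 \right)}\right) - 35\right) \left(-62\right) = \left(\left(\left(-1 + 32\right) - 11\right) - 35\right) \left(-62\right) = \left(\left(31 - 11\right) - 35\right) \left(-62\right) = \left(20 - 35\right) \left(-62\right) = \left(-15\right) \left(-62\right) = 930$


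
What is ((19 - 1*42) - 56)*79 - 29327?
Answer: -35568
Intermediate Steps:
((19 - 1*42) - 56)*79 - 29327 = ((19 - 42) - 56)*79 - 29327 = (-23 - 56)*79 - 29327 = -79*79 - 29327 = -6241 - 29327 = -35568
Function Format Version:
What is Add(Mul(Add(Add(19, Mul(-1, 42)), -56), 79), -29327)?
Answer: -35568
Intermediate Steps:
Add(Mul(Add(Add(19, Mul(-1, 42)), -56), 79), -29327) = Add(Mul(Add(Add(19, -42), -56), 79), -29327) = Add(Mul(Add(-23, -56), 79), -29327) = Add(Mul(-79, 79), -29327) = Add(-6241, -29327) = -35568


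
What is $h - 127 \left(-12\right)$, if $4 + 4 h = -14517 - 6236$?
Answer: $- \frac{14661}{4} \approx -3665.3$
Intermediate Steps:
$h = - \frac{20757}{4}$ ($h = -1 + \frac{-14517 - 6236}{4} = -1 + \frac{1}{4} \left(-20753\right) = -1 - \frac{20753}{4} = - \frac{20757}{4} \approx -5189.3$)
$h - 127 \left(-12\right) = - \frac{20757}{4} - 127 \left(-12\right) = - \frac{20757}{4} - -1524 = - \frac{20757}{4} + 1524 = - \frac{14661}{4}$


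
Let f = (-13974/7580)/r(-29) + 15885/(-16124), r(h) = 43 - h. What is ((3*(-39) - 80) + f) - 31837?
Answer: -11745949364939/366659760 ≈ -32035.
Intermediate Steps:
f = -370613099/366659760 (f = (-13974/7580)/(43 - 1*(-29)) + 15885/(-16124) = (-13974*1/7580)/(43 + 29) + 15885*(-1/16124) = -6987/3790/72 - 15885/16124 = -6987/3790*1/72 - 15885/16124 = -2329/90960 - 15885/16124 = -370613099/366659760 ≈ -1.0108)
((3*(-39) - 80) + f) - 31837 = ((3*(-39) - 80) - 370613099/366659760) - 31837 = ((-117 - 80) - 370613099/366659760) - 31837 = (-197 - 370613099/366659760) - 31837 = -72602585819/366659760 - 31837 = -11745949364939/366659760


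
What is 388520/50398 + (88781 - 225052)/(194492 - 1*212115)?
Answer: 6857336909/444081977 ≈ 15.442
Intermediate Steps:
388520/50398 + (88781 - 225052)/(194492 - 1*212115) = 388520*(1/50398) - 136271/(194492 - 212115) = 194260/25199 - 136271/(-17623) = 194260/25199 - 136271*(-1/17623) = 194260/25199 + 136271/17623 = 6857336909/444081977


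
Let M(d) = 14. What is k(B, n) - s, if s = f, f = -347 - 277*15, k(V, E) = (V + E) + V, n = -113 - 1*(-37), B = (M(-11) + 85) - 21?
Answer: 4582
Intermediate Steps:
B = 78 (B = (14 + 85) - 21 = 99 - 21 = 78)
n = -76 (n = -113 + 37 = -76)
k(V, E) = E + 2*V (k(V, E) = (E + V) + V = E + 2*V)
f = -4502 (f = -347 - 4155 = -4502)
s = -4502
k(B, n) - s = (-76 + 2*78) - 1*(-4502) = (-76 + 156) + 4502 = 80 + 4502 = 4582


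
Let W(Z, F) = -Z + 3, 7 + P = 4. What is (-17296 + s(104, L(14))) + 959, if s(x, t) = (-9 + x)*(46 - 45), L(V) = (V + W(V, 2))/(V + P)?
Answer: -16242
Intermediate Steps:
P = -3 (P = -7 + 4 = -3)
W(Z, F) = 3 - Z
L(V) = 3/(-3 + V) (L(V) = (V + (3 - V))/(V - 3) = 3/(-3 + V))
s(x, t) = -9 + x (s(x, t) = (-9 + x)*1 = -9 + x)
(-17296 + s(104, L(14))) + 959 = (-17296 + (-9 + 104)) + 959 = (-17296 + 95) + 959 = -17201 + 959 = -16242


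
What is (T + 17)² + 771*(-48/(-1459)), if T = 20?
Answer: 2034379/1459 ≈ 1394.4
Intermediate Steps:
(T + 17)² + 771*(-48/(-1459)) = (20 + 17)² + 771*(-48/(-1459)) = 37² + 771*(-48*(-1/1459)) = 1369 + 771*(48/1459) = 1369 + 37008/1459 = 2034379/1459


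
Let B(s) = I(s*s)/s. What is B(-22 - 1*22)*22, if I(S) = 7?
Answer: -7/2 ≈ -3.5000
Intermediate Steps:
B(s) = 7/s
B(-22 - 1*22)*22 = (7/(-22 - 1*22))*22 = (7/(-22 - 22))*22 = (7/(-44))*22 = (7*(-1/44))*22 = -7/44*22 = -7/2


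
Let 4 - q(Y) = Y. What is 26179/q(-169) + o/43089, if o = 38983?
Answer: 1134770990/7454397 ≈ 152.23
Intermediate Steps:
q(Y) = 4 - Y
26179/q(-169) + o/43089 = 26179/(4 - 1*(-169)) + 38983/43089 = 26179/(4 + 169) + 38983*(1/43089) = 26179/173 + 38983/43089 = 1134770990/7454397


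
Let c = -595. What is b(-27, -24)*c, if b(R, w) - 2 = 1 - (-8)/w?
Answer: -4760/3 ≈ -1586.7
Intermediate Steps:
b(R, w) = 3 + 8/w (b(R, w) = 2 + (1 - (-8)/w) = 2 + (1 + 8/w) = 3 + 8/w)
b(-27, -24)*c = (3 + 8/(-24))*(-595) = (3 + 8*(-1/24))*(-595) = (3 - 1/3)*(-595) = (8/3)*(-595) = -4760/3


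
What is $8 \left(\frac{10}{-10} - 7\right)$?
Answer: $-64$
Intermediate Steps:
$8 \left(\frac{10}{-10} - 7\right) = 8 \left(10 \left(- \frac{1}{10}\right) - 7\right) = 8 \left(-1 - 7\right) = 8 \left(-8\right) = -64$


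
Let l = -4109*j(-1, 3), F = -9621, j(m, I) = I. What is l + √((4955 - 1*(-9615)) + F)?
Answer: -12327 + 7*√101 ≈ -12257.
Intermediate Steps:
l = -12327 (l = -4109*3 = -12327)
l + √((4955 - 1*(-9615)) + F) = -12327 + √((4955 - 1*(-9615)) - 9621) = -12327 + √((4955 + 9615) - 9621) = -12327 + √(14570 - 9621) = -12327 + √4949 = -12327 + 7*√101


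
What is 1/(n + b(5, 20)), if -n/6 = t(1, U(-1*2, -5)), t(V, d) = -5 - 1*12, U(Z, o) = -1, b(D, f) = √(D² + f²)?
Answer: 6/587 - 5*√17/9979 ≈ 0.0081556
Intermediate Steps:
t(V, d) = -17 (t(V, d) = -5 - 12 = -17)
n = 102 (n = -6*(-17) = 102)
1/(n + b(5, 20)) = 1/(102 + √(5² + 20²)) = 1/(102 + √(25 + 400)) = 1/(102 + √425) = 1/(102 + 5*√17)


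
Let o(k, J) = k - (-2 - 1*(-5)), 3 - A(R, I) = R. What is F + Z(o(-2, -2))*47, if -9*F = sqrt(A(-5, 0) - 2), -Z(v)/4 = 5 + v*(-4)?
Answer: -4700 - sqrt(6)/9 ≈ -4700.3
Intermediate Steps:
A(R, I) = 3 - R
o(k, J) = -3 + k (o(k, J) = k - (-2 + 5) = k - 1*3 = k - 3 = -3 + k)
Z(v) = -20 + 16*v (Z(v) = -4*(5 + v*(-4)) = -4*(5 - 4*v) = -20 + 16*v)
F = -sqrt(6)/9 (F = -sqrt((3 - 1*(-5)) - 2)/9 = -sqrt((3 + 5) - 2)/9 = -sqrt(8 - 2)/9 = -sqrt(6)/9 ≈ -0.27217)
F + Z(o(-2, -2))*47 = -sqrt(6)/9 + (-20 + 16*(-3 - 2))*47 = -sqrt(6)/9 + (-20 + 16*(-5))*47 = -sqrt(6)/9 + (-20 - 80)*47 = -sqrt(6)/9 - 100*47 = -sqrt(6)/9 - 4700 = -4700 - sqrt(6)/9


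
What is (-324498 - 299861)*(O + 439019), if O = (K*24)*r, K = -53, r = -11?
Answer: -282841494949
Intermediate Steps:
O = 13992 (O = -53*24*(-11) = -1272*(-11) = 13992)
(-324498 - 299861)*(O + 439019) = (-324498 - 299861)*(13992 + 439019) = -624359*453011 = -282841494949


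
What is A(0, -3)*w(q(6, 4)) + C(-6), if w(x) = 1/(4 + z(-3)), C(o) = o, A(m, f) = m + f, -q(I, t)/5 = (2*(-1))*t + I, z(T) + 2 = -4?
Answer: -9/2 ≈ -4.5000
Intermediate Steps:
z(T) = -6 (z(T) = -2 - 4 = -6)
q(I, t) = -5*I + 10*t (q(I, t) = -5*((2*(-1))*t + I) = -5*(-2*t + I) = -5*(I - 2*t) = -5*I + 10*t)
A(m, f) = f + m
w(x) = -½ (w(x) = 1/(4 - 6) = 1/(-2) = -½)
A(0, -3)*w(q(6, 4)) + C(-6) = (-3 + 0)*(-½) - 6 = -3*(-½) - 6 = 3/2 - 6 = -9/2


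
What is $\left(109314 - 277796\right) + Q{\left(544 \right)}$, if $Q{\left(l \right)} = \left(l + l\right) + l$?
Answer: $-166850$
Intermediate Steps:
$Q{\left(l \right)} = 3 l$ ($Q{\left(l \right)} = 2 l + l = 3 l$)
$\left(109314 - 277796\right) + Q{\left(544 \right)} = \left(109314 - 277796\right) + 3 \cdot 544 = -168482 + 1632 = -166850$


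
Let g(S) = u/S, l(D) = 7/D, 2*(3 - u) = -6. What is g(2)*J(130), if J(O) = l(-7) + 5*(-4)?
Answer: -63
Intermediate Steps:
u = 6 (u = 3 - 1/2*(-6) = 3 + 3 = 6)
J(O) = -21 (J(O) = 7/(-7) + 5*(-4) = 7*(-1/7) - 20 = -1 - 20 = -21)
g(S) = 6/S
g(2)*J(130) = (6/2)*(-21) = (6*(1/2))*(-21) = 3*(-21) = -63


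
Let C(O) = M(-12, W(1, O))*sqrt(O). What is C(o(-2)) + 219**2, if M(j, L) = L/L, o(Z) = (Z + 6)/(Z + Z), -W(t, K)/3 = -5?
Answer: 47961 + I ≈ 47961.0 + 1.0*I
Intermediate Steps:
W(t, K) = 15 (W(t, K) = -3*(-5) = 15)
o(Z) = (6 + Z)/(2*Z) (o(Z) = (6 + Z)/((2*Z)) = (6 + Z)*(1/(2*Z)) = (6 + Z)/(2*Z))
M(j, L) = 1
C(O) = sqrt(O) (C(O) = 1*sqrt(O) = sqrt(O))
C(o(-2)) + 219**2 = sqrt((1/2)*(6 - 2)/(-2)) + 219**2 = sqrt((1/2)*(-1/2)*4) + 47961 = sqrt(-1) + 47961 = I + 47961 = 47961 + I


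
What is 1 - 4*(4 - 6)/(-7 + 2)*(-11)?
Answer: 93/5 ≈ 18.600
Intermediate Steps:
1 - 4*(4 - 6)/(-7 + 2)*(-11) = 1 - 4/((-5/(-2)))*(-11) = 1 - 4/((-5*(-1/2)))*(-11) = 1 - 4/5/2*(-11) = 1 - 4*2/5*(-11) = 1 - 8/5*(-11) = 1 + 88/5 = 93/5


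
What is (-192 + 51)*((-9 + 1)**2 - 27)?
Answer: -5217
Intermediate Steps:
(-192 + 51)*((-9 + 1)**2 - 27) = -141*((-8)**2 - 27) = -141*(64 - 27) = -141*37 = -5217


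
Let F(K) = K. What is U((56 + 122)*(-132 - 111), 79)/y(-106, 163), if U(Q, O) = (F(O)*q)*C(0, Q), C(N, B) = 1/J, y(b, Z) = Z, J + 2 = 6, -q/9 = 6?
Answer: -2133/326 ≈ -6.5429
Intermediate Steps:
q = -54 (q = -9*6 = -54)
J = 4 (J = -2 + 6 = 4)
C(N, B) = 1/4
U(Q, O) = -27*O/2 (U(Q, O) = (O*(-54))*(1/4) = -54*O*(1/4) = -27*O/2)
U((56 + 122)*(-132 - 111), 79)/y(-106, 163) = -27/2*79/163 = -2133/2*1/163 = -2133/326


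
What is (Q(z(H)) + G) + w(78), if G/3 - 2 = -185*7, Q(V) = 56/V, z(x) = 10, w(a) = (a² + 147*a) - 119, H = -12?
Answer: 67788/5 ≈ 13558.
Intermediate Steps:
w(a) = -119 + a² + 147*a
G = -3879 (G = 6 + 3*(-185*7) = 6 + 3*(-1295) = 6 - 3885 = -3879)
(Q(z(H)) + G) + w(78) = (56/10 - 3879) + (-119 + 78² + 147*78) = (56*(⅒) - 3879) + (-119 + 6084 + 11466) = (28/5 - 3879) + 17431 = -19367/5 + 17431 = 67788/5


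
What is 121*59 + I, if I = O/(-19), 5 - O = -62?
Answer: 135574/19 ≈ 7135.5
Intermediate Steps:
O = 67 (O = 5 - 1*(-62) = 5 + 62 = 67)
I = -67/19 (I = 67/(-19) = 67*(-1/19) = -67/19 ≈ -3.5263)
121*59 + I = 121*59 - 67/19 = 7139 - 67/19 = 135574/19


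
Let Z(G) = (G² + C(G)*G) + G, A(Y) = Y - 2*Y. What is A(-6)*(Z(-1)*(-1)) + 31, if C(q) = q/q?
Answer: 37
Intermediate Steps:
C(q) = 1
A(Y) = -Y
Z(G) = G² + 2*G (Z(G) = (G² + 1*G) + G = (G² + G) + G = (G + G²) + G = G² + 2*G)
A(-6)*(Z(-1)*(-1)) + 31 = (-1*(-6))*(-(2 - 1)*(-1)) + 31 = 6*(-1*1*(-1)) + 31 = 6*(-1*(-1)) + 31 = 6*1 + 31 = 6 + 31 = 37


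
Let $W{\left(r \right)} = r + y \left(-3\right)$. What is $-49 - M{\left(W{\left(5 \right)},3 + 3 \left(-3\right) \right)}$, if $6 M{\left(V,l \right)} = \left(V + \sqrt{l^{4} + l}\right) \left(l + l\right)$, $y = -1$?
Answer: $-33 + 2 \sqrt{1290} \approx 38.833$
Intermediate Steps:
$W{\left(r \right)} = 3 + r$ ($W{\left(r \right)} = r - -3 = r + 3 = 3 + r$)
$M{\left(V,l \right)} = \frac{l \left(V + \sqrt{l + l^{4}}\right)}{3}$ ($M{\left(V,l \right)} = \frac{\left(V + \sqrt{l^{4} + l}\right) \left(l + l\right)}{6} = \frac{\left(V + \sqrt{l + l^{4}}\right) 2 l}{6} = \frac{2 l \left(V + \sqrt{l + l^{4}}\right)}{6} = \frac{l \left(V + \sqrt{l + l^{4}}\right)}{3}$)
$-49 - M{\left(W{\left(5 \right)},3 + 3 \left(-3\right) \right)} = -49 - \frac{\left(3 + 3 \left(-3\right)\right) \left(\left(3 + 5\right) + \sqrt{\left(3 + 3 \left(-3\right)\right) \left(1 + \left(3 + 3 \left(-3\right)\right)^{3}\right)}\right)}{3} = -49 - \frac{\left(3 - 9\right) \left(8 + \sqrt{\left(3 - 9\right) \left(1 + \left(3 - 9\right)^{3}\right)}\right)}{3} = -49 - \frac{1}{3} \left(-6\right) \left(8 + \sqrt{- 6 \left(1 + \left(-6\right)^{3}\right)}\right) = -49 - \frac{1}{3} \left(-6\right) \left(8 + \sqrt{- 6 \left(1 - 216\right)}\right) = -49 - \frac{1}{3} \left(-6\right) \left(8 + \sqrt{\left(-6\right) \left(-215\right)}\right) = -49 - \frac{1}{3} \left(-6\right) \left(8 + \sqrt{1290}\right) = -49 - \left(-16 - 2 \sqrt{1290}\right) = -49 + \left(16 + 2 \sqrt{1290}\right) = -33 + 2 \sqrt{1290}$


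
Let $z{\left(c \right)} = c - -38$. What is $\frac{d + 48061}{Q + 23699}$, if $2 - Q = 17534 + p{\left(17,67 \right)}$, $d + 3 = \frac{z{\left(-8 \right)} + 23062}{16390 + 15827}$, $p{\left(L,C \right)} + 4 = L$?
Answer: $\frac{774153839}{99131709} \approx 7.8093$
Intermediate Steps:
$p{\left(L,C \right)} = -4 + L$
$z{\left(c \right)} = 38 + c$ ($z{\left(c \right)} = c + 38 = 38 + c$)
$d = - \frac{73559}{32217}$ ($d = -3 + \frac{\left(38 - 8\right) + 23062}{16390 + 15827} = -3 + \frac{30 + 23062}{32217} = -3 + 23092 \cdot \frac{1}{32217} = -3 + \frac{23092}{32217} = - \frac{73559}{32217} \approx -2.2832$)
$Q = -17545$ ($Q = 2 - \left(17534 + \left(-4 + 17\right)\right) = 2 - \left(17534 + 13\right) = 2 - 17547 = -17545$)
$\frac{d + 48061}{Q + 23699} = \frac{- \frac{73559}{32217} + 48061}{-17545 + 23699} = \frac{1548307678}{32217 \cdot 6154} = \frac{1548307678}{32217} \cdot \frac{1}{6154} = \frac{774153839}{99131709}$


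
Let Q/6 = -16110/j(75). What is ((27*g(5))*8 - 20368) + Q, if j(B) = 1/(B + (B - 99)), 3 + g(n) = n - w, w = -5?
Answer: -4948516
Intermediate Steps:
g(n) = 2 + n (g(n) = -3 + (n - 1*(-5)) = -3 + (n + 5) = -3 + (5 + n) = 2 + n)
j(B) = 1/(-99 + 2*B) (j(B) = 1/(B + (-99 + B)) = 1/(-99 + 2*B))
Q = -4929660 (Q = 6*(-16110/(1/(-99 + 2*75))) = 6*(-16110/(1/(-99 + 150))) = 6*(-16110/(1/51)) = 6*(-16110/1/51) = 6*(-16110*51) = 6*(-821610) = -4929660)
((27*g(5))*8 - 20368) + Q = ((27*(2 + 5))*8 - 20368) - 4929660 = ((27*7)*8 - 20368) - 4929660 = (189*8 - 20368) - 4929660 = (1512 - 20368) - 4929660 = -18856 - 4929660 = -4948516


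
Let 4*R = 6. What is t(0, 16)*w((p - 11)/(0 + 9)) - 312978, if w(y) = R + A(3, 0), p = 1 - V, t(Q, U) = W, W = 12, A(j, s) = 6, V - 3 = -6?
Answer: -312888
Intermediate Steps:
R = 3/2 (R = (¼)*6 = 3/2 ≈ 1.5000)
V = -3 (V = 3 - 6 = -3)
t(Q, U) = 12
p = 4 (p = 1 - 1*(-3) = 1 + 3 = 4)
w(y) = 15/2 (w(y) = 3/2 + 6 = 15/2)
t(0, 16)*w((p - 11)/(0 + 9)) - 312978 = 12*(15/2) - 312978 = 90 - 312978 = -312888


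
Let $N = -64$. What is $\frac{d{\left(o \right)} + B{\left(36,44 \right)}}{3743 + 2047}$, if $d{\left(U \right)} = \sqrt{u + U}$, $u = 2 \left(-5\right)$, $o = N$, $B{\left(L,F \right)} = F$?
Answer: $\frac{22}{2895} + \frac{i \sqrt{74}}{5790} \approx 0.0075993 + 0.0014857 i$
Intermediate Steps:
$o = -64$
$u = -10$
$d{\left(U \right)} = \sqrt{-10 + U}$
$\frac{d{\left(o \right)} + B{\left(36,44 \right)}}{3743 + 2047} = \frac{\sqrt{-10 - 64} + 44}{3743 + 2047} = \frac{\sqrt{-74} + 44}{5790} = \left(i \sqrt{74} + 44\right) \frac{1}{5790} = \left(44 + i \sqrt{74}\right) \frac{1}{5790} = \frac{22}{2895} + \frac{i \sqrt{74}}{5790}$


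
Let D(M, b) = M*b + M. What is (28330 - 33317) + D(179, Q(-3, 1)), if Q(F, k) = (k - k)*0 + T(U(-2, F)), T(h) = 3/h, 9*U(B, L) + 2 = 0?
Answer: -14449/2 ≈ -7224.5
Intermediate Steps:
U(B, L) = -2/9 (U(B, L) = -2/9 + (⅑)*0 = -2/9 + 0 = -2/9)
Q(F, k) = -27/2 (Q(F, k) = (k - k)*0 + 3/(-2/9) = 0*0 + 3*(-9/2) = 0 - 27/2 = -27/2)
D(M, b) = M + M*b
(28330 - 33317) + D(179, Q(-3, 1)) = (28330 - 33317) + 179*(1 - 27/2) = -4987 + 179*(-25/2) = -4987 - 4475/2 = -14449/2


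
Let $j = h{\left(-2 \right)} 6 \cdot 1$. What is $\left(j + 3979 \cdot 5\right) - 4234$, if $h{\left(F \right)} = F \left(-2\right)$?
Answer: $15685$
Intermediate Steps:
$h{\left(F \right)} = - 2 F$
$j = 24$ ($j = \left(-2\right) \left(-2\right) 6 \cdot 1 = 4 \cdot 6 \cdot 1 = 24 \cdot 1 = 24$)
$\left(j + 3979 \cdot 5\right) - 4234 = \left(24 + 3979 \cdot 5\right) - 4234 = \left(24 + 19895\right) - 4234 = 19919 - 4234 = 15685$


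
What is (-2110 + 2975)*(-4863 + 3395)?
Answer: -1269820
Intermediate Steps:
(-2110 + 2975)*(-4863 + 3395) = 865*(-1468) = -1269820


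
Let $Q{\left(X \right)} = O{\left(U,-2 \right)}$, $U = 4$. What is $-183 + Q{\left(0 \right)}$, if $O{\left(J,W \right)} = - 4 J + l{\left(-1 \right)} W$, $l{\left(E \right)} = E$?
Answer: $-197$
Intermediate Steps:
$O{\left(J,W \right)} = - W - 4 J$ ($O{\left(J,W \right)} = - 4 J - W = - W - 4 J$)
$Q{\left(X \right)} = -14$ ($Q{\left(X \right)} = \left(-1\right) \left(-2\right) - 16 = 2 - 16 = -14$)
$-183 + Q{\left(0 \right)} = -183 - 14 = -197$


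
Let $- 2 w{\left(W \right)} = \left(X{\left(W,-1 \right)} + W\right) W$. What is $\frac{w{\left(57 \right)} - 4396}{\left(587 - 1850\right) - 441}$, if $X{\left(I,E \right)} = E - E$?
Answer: $\frac{12041}{3408} \approx 3.5332$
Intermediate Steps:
$X{\left(I,E \right)} = 0$
$w{\left(W \right)} = - \frac{W^{2}}{2}$ ($w{\left(W \right)} = - \frac{\left(0 + W\right) W}{2} = - \frac{W W}{2} = - \frac{W^{2}}{2}$)
$\frac{w{\left(57 \right)} - 4396}{\left(587 - 1850\right) - 441} = \frac{- \frac{57^{2}}{2} - 4396}{\left(587 - 1850\right) - 441} = \frac{\left(- \frac{1}{2}\right) 3249 - 4396}{-1263 - 441} = \frac{- \frac{3249}{2} - 4396}{-1704} = \left(- \frac{12041}{2}\right) \left(- \frac{1}{1704}\right) = \frac{12041}{3408}$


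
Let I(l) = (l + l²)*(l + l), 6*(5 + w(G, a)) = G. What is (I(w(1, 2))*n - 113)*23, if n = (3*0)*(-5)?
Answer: -2599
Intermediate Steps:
w(G, a) = -5 + G/6
I(l) = 2*l*(l + l²) (I(l) = (l + l²)*(2*l) = 2*l*(l + l²))
n = 0 (n = 0*(-5) = 0)
(I(w(1, 2))*n - 113)*23 = ((2*(-5 + (⅙)*1)²*(1 + (-5 + (⅙)*1)))*0 - 113)*23 = ((2*(-5 + ⅙)²*(1 + (-5 + ⅙)))*0 - 113)*23 = ((2*(-29/6)²*(1 - 29/6))*0 - 113)*23 = ((2*(841/36)*(-23/6))*0 - 113)*23 = (-19343/108*0 - 113)*23 = (0 - 113)*23 = -113*23 = -2599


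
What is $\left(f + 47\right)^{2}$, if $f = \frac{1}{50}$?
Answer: $\frac{5527201}{2500} \approx 2210.9$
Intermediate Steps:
$f = \frac{1}{50} \approx 0.02$
$\left(f + 47\right)^{2} = \left(\frac{1}{50} + 47\right)^{2} = \left(\frac{2351}{50}\right)^{2} = \frac{5527201}{2500}$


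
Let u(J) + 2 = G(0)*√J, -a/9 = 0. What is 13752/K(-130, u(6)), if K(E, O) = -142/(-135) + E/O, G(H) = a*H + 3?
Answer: 519825600/3169627 - 977457780*√6/3169627 ≈ -591.38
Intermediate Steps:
a = 0 (a = -9*0 = 0)
G(H) = 3 (G(H) = 0*H + 3 = 0 + 3 = 3)
u(J) = -2 + 3*√J
K(E, O) = 142/135 + E/O (K(E, O) = -142*(-1/135) + E/O = 142/135 + E/O)
13752/K(-130, u(6)) = 13752/(142/135 - 130/(-2 + 3*√6))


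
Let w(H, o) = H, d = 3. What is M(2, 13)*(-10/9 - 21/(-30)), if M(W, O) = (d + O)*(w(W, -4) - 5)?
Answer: 296/15 ≈ 19.733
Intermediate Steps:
M(W, O) = (-5 + W)*(3 + O) (M(W, O) = (3 + O)*(W - 5) = (3 + O)*(-5 + W) = (-5 + W)*(3 + O))
M(2, 13)*(-10/9 - 21/(-30)) = (-15 - 5*13 + 3*2 + 13*2)*(-10/9 - 21/(-30)) = (-15 - 65 + 6 + 26)*(-10*1/9 - 21*(-1/30)) = -48*(-10/9 + 7/10) = -48*(-37/90) = 296/15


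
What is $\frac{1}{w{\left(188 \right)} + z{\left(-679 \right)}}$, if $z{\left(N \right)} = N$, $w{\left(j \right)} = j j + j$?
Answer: $\frac{1}{34853} \approx 2.8692 \cdot 10^{-5}$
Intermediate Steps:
$w{\left(j \right)} = j + j^{2}$ ($w{\left(j \right)} = j^{2} + j = j + j^{2}$)
$\frac{1}{w{\left(188 \right)} + z{\left(-679 \right)}} = \frac{1}{188 \left(1 + 188\right) - 679} = \frac{1}{188 \cdot 189 - 679} = \frac{1}{35532 - 679} = \frac{1}{34853}$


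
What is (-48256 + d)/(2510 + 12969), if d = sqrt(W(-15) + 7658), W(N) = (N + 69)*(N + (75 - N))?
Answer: -48256/15479 + 2*sqrt(2927)/15479 ≈ -3.1105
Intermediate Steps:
W(N) = 5175 + 75*N (W(N) = (69 + N)*75 = 5175 + 75*N)
d = 2*sqrt(2927) (d = sqrt((5175 + 75*(-15)) + 7658) = sqrt((5175 - 1125) + 7658) = sqrt(4050 + 7658) = sqrt(11708) = 2*sqrt(2927) ≈ 108.20)
(-48256 + d)/(2510 + 12969) = (-48256 + 2*sqrt(2927))/(2510 + 12969) = (-48256 + 2*sqrt(2927))/15479 = (-48256 + 2*sqrt(2927))*(1/15479) = -48256/15479 + 2*sqrt(2927)/15479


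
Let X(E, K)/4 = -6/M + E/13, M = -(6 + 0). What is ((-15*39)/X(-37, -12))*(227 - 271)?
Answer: -27885/8 ≈ -3485.6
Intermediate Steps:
M = -6 (M = -1*6 = -6)
X(E, K) = 4 + 4*E/13 (X(E, K) = 4*(-6/(-6) + E/13) = 4*(-6*(-⅙) + E*(1/13)) = 4*(1 + E/13) = 4 + 4*E/13)
((-15*39)/X(-37, -12))*(227 - 271) = ((-15*39)/(4 + (4/13)*(-37)))*(227 - 271) = -585/(4 - 148/13)*(-44) = -585/(-96/13)*(-44) = -585*(-13/96)*(-44) = (2535/32)*(-44) = -27885/8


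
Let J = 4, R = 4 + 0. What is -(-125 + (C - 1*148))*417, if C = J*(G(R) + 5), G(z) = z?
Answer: 98829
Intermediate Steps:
R = 4
C = 36 (C = 4*(4 + 5) = 4*9 = 36)
-(-125 + (C - 1*148))*417 = -(-125 + (36 - 1*148))*417 = -(-125 + (36 - 148))*417 = -(-125 - 112)*417 = -(-237)*417 = -1*(-98829) = 98829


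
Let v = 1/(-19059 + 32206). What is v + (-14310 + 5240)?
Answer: -119243289/13147 ≈ -9070.0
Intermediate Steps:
v = 1/13147 ≈ 7.6063e-5
v + (-14310 + 5240) = 1/13147 + (-14310 + 5240) = 1/13147 - 9070 = -119243289/13147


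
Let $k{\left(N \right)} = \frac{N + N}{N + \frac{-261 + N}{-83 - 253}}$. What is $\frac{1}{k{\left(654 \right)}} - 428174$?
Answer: $- \frac{62725705187}{146496} \approx -4.2817 \cdot 10^{5}$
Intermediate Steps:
$k{\left(N \right)} = \frac{2 N}{\frac{87}{112} + \frac{335 N}{336}}$ ($k{\left(N \right)} = \frac{2 N}{N + \frac{-261 + N}{-336}} = \frac{2 N}{N + \left(-261 + N\right) \left(- \frac{1}{336}\right)} = \frac{2 N}{N - \left(- \frac{87}{112} + \frac{N}{336}\right)} = \frac{2 N}{\frac{87}{112} + \frac{335 N}{336}}$)
$\frac{1}{k{\left(654 \right)}} - 428174 = \frac{1}{672 \cdot 654 \frac{1}{261 + 335 \cdot 654}} - 428174 = \frac{1}{672 \cdot 654 \frac{1}{261 + 219090}} - 428174 = \frac{1}{672 \cdot 654 \cdot \frac{1}{219351}} - 428174 = \frac{1}{\frac{146496}{73117}} - 428174 = \frac{73117}{146496} - 428174 = - \frac{62725705187}{146496}$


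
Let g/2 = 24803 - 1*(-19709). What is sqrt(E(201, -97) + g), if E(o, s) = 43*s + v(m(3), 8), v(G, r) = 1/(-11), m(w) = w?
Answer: sqrt(10267202)/11 ≈ 291.30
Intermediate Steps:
v(G, r) = -1/11
E(o, s) = -1/11 + 43*s (E(o, s) = 43*s - 1/11 = -1/11 + 43*s)
g = 89024 (g = 2*(24803 - 1*(-19709)) = 2*(24803 + 19709) = 2*44512 = 89024)
sqrt(E(201, -97) + g) = sqrt((-1/11 + 43*(-97)) + 89024) = sqrt((-1/11 - 4171) + 89024) = sqrt(-45882/11 + 89024) = sqrt(933382/11) = sqrt(10267202)/11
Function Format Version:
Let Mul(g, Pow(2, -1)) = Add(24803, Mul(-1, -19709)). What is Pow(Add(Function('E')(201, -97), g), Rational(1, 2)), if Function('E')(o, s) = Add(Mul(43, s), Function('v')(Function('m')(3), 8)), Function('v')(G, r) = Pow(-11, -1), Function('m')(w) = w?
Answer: Mul(Rational(1, 11), Pow(10267202, Rational(1, 2))) ≈ 291.30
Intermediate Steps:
Function('v')(G, r) = Rational(-1, 11)
Function('E')(o, s) = Add(Rational(-1, 11), Mul(43, s)) (Function('E')(o, s) = Add(Mul(43, s), Rational(-1, 11)) = Add(Rational(-1, 11), Mul(43, s)))
g = 89024 (g = Mul(2, Add(24803, Mul(-1, -19709))) = Mul(2, Add(24803, 19709)) = Mul(2, 44512) = 89024)
Pow(Add(Function('E')(201, -97), g), Rational(1, 2)) = Pow(Add(Add(Rational(-1, 11), Mul(43, -97)), 89024), Rational(1, 2)) = Pow(Add(Add(Rational(-1, 11), -4171), 89024), Rational(1, 2)) = Pow(Add(Rational(-45882, 11), 89024), Rational(1, 2)) = Pow(Rational(933382, 11), Rational(1, 2)) = Mul(Rational(1, 11), Pow(10267202, Rational(1, 2)))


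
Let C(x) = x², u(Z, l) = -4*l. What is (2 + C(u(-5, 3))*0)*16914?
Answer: 33828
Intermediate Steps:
(2 + C(u(-5, 3))*0)*16914 = (2 + (-4*3)²*0)*16914 = (2 + (-12)²*0)*16914 = (2 + 144*0)*16914 = (2 + 0)*16914 = 2*16914 = 33828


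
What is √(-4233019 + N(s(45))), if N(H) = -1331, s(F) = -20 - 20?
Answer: 5*I*√169374 ≈ 2057.8*I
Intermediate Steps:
s(F) = -40
√(-4233019 + N(s(45))) = √(-4233019 - 1331) = √(-4234350) = 5*I*√169374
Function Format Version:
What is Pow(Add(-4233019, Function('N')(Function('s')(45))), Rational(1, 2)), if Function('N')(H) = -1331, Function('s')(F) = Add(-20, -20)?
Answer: Mul(5, I, Pow(169374, Rational(1, 2))) ≈ Mul(2057.8, I)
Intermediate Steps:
Function('s')(F) = -40
Pow(Add(-4233019, Function('N')(Function('s')(45))), Rational(1, 2)) = Pow(Add(-4233019, -1331), Rational(1, 2)) = Pow(-4234350, Rational(1, 2)) = Mul(5, I, Pow(169374, Rational(1, 2)))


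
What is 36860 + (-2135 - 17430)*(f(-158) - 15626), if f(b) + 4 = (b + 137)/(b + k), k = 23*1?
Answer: 2752512899/9 ≈ 3.0584e+8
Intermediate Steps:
k = 23
f(b) = -4 + (137 + b)/(23 + b) (f(b) = -4 + (b + 137)/(b + 23) = -4 + (137 + b)/(23 + b))
36860 + (-2135 - 17430)*(f(-158) - 15626) = 36860 + (-2135 - 17430)*(3*(15 - 1*(-158))/(23 - 158) - 15626) = 36860 - 19565*(3*(15 + 158)/(-135) - 15626) = 36860 - 19565*(3*(-1/135)*173 - 15626) = 36860 - 19565*(-173/45 - 15626) = 36860 - 19565*(-703343/45) = 36860 + 2752181159/9 = 2752512899/9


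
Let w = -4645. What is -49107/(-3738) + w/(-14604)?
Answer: 122420273/9098292 ≈ 13.455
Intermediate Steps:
-49107/(-3738) + w/(-14604) = -49107/(-3738) - 4645/(-14604) = -49107*(-1/3738) - 4645*(-1/14604) = 16369/1246 + 4645/14604 = 122420273/9098292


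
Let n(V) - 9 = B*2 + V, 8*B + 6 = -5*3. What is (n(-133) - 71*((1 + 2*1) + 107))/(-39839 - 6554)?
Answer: 31757/185572 ≈ 0.17113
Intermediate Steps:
B = -21/8 (B = -¾ + (-5*3)/8 = -¾ + (⅛)*(-15) = -¾ - 15/8 = -21/8 ≈ -2.6250)
n(V) = 15/4 + V (n(V) = 9 + (-21/8*2 + V) = 9 + (-21/4 + V) = 15/4 + V)
(n(-133) - 71*((1 + 2*1) + 107))/(-39839 - 6554) = ((15/4 - 133) - 71*((1 + 2*1) + 107))/(-39839 - 6554) = (-517/4 - 71*((1 + 2) + 107))/(-46393) = (-517/4 - 71*(3 + 107))*(-1/46393) = (-517/4 - 71*110)*(-1/46393) = (-517/4 - 7810)*(-1/46393) = -31757/4*(-1/46393) = 31757/185572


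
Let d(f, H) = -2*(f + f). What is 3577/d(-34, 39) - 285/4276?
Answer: 3814123/145384 ≈ 26.235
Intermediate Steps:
d(f, H) = -4*f
3577/d(-34, 39) - 285/4276 = 3577/((-4*(-34))) - 285/4276 = 3577/136 - 285*1/4276 = 3577*(1/136) - 285/4276 = 3577/136 - 285/4276 = 3814123/145384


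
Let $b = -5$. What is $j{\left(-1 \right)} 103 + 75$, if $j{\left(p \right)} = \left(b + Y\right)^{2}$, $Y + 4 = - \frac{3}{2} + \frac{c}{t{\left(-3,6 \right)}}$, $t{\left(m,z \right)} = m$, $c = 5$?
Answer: $\frac{551587}{36} \approx 15322.0$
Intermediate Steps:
$Y = - \frac{43}{6}$ ($Y = -4 + \left(- \frac{3}{2} + \frac{5}{-3}\right) = -4 + \left(\left(-3\right) \frac{1}{2} + 5 \left(- \frac{1}{3}\right)\right) = -4 - \frac{19}{6} = - \frac{43}{6} \approx -7.1667$)
$j{\left(p \right)} = \frac{5329}{36}$ ($j{\left(p \right)} = \left(-5 - \frac{43}{6}\right)^{2} = \left(- \frac{73}{6}\right)^{2} = \frac{5329}{36}$)
$j{\left(-1 \right)} 103 + 75 = \frac{5329}{36} \cdot 103 + 75 = \frac{548887}{36} + 75 = \frac{551587}{36}$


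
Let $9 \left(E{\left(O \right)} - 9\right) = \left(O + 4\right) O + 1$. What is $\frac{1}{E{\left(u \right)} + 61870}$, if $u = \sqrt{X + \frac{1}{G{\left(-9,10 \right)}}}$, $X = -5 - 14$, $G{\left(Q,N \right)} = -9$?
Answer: $\frac{101493729}{6280126222516} - \frac{243 i \sqrt{43}}{3140063111258} \approx 1.6161 \cdot 10^{-5} - 5.0746 \cdot 10^{-10} i$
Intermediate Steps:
$X = -19$ ($X = -5 - 14 = -19$)
$u = \frac{2 i \sqrt{43}}{3}$ ($u = \sqrt{-19 + \frac{1}{-9}} = \sqrt{-19 - \frac{1}{9}} = \sqrt{- \frac{172}{9}} = \frac{2 i \sqrt{43}}{3} \approx 4.3716 i$)
$E{\left(O \right)} = \frac{82}{9} + \frac{O \left(4 + O\right)}{9}$ ($E{\left(O \right)} = 9 + \frac{\left(O + 4\right) O + 1}{9} = 9 + \frac{\left(4 + O\right) O + 1}{9} = 9 + \frac{O \left(4 + O\right) + 1}{9} = 9 + \frac{1 + O \left(4 + O\right)}{9} = 9 + \left(\frac{1}{9} + \frac{O \left(4 + O\right)}{9}\right) = \frac{82}{9} + \frac{O \left(4 + O\right)}{9}$)
$\frac{1}{E{\left(u \right)} + 61870} = \frac{1}{\left(\frac{82}{9} + \frac{\left(\frac{2 i \sqrt{43}}{3}\right)^{2}}{9} + \frac{4 \frac{2 i \sqrt{43}}{3}}{9}\right) + 61870} = \frac{1}{\left(\frac{82}{9} + \frac{1}{9} \left(- \frac{172}{9}\right) + \frac{8 i \sqrt{43}}{27}\right) + 61870} = \frac{1}{\left(\frac{82}{9} - \frac{172}{81} + \frac{8 i \sqrt{43}}{27}\right) + 61870} = \frac{1}{\left(\frac{566}{81} + \frac{8 i \sqrt{43}}{27}\right) + 61870} = \frac{1}{\frac{5012036}{81} + \frac{8 i \sqrt{43}}{27}}$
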